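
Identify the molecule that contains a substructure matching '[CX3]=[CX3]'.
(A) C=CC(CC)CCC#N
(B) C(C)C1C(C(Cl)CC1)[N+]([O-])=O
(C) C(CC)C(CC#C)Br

A

[CX3]=[CX3] describes a non-aromatic C=C double bond between two sp2 carbons (an alkene).
(A) contains a vinyl group (-CH=CH2), which satisfies every atom and bond constraint.
(B) has an ethyl group (-CH2CH3) but its C-C bond is a single bond between CX4 carbons, not CX3=CX3.
(C) has an ethynyl group (-C#CH) but the C-C bond is a triple bond, not a double bond.
So the answer is (A).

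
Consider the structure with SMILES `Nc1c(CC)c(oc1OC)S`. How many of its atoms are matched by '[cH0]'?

4

The query [cH0] means: aromatic carbon with no attached hydrogen (substituted or ring-fusion).
Check the 11 heavy atoms by environment: 1× o (aromatic, H0) → no; 4× c (aromatic, H0) → match; 1× O (H0) → no; 2× C (H3) → no; 1× C (H2) → no; 1× N (H2) → no; 1× S (H1) → no.
That gives 4 matching atoms.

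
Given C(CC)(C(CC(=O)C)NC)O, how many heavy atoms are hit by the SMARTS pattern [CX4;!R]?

The query [CX4;!R] means: aliphatic carbon with four total connections, not in a ring.
Check the 11 heavy atoms by environment: 7× C (X4, acyclic) → match; 1× C (X3, acyclic) → no; 1× O (X1, acyclic) → no; 1× O (X2, acyclic) → no; 1× N (X3, acyclic) → no.
That gives 7 matching atoms.

7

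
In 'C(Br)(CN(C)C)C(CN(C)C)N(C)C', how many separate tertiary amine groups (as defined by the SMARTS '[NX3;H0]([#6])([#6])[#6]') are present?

3

[NX3;H0]([#6])([#6])[#6] is the SMARTS for a tertiary amine: a trivalent nitrogen with no H, bonded to three carbons.
The molecule carries 3 separate instances of a dimethylamino group (-N(CH3)2) meeting every constraint; each maps to a distinct set of atoms, giving 3 matches.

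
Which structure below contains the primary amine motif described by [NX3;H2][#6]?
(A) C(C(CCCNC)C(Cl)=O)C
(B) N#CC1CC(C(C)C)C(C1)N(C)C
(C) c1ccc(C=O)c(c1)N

C

[NX3;H2][#6] describes a trivalent nitrogen with two H attached to carbon (a primary amine).
(A) has an N-methylamino group (-NHCH3) but the nitrogen bears two carbons and only one H (H1), not H2.
(B) has a dimethylamino group (-N(CH3)2) but the nitrogen has H0, not H2.
(C) contains a primary amino group (-NH2), which satisfies every atom and bond constraint.
So the answer is (C).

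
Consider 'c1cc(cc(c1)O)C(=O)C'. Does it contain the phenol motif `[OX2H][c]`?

Yes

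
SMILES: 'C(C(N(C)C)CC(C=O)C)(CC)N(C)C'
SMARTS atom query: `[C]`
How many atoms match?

Check the 15 heavy atoms by environment: 12× C → match; 1× O → no; 2× N → no.
That gives 12 matching atoms.

12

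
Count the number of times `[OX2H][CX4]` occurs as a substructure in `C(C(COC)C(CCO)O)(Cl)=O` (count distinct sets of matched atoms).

2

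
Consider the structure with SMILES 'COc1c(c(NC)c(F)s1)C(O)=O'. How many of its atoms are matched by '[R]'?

The query [R] means: R matches any atom that is part of a ring.
Check the 13 heavy atoms by environment: 1× s (aromatic, in 5-ring) → match; 4× c (aromatic, in 5-ring) → match; 1× N (acyclic) → no; 3× C (acyclic) → no; 3× O (acyclic) → no; 1× F (acyclic) → no.
Summing the matching environments: 1 + 4 = 5 matching atoms.

5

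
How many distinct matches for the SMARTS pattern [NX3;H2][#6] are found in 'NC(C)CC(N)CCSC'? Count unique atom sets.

[NX3;H2][#6] is the SMARTS for a primary amine: a trivalent nitrogen with two H attached to carbon.
The molecule carries 2 separate instances of a primary amino group (-NH2) meeting every constraint; each maps to a distinct set of atoms, giving 2 matches.

2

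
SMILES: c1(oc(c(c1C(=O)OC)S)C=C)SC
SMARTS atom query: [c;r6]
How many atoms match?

The query [c;r6] means: aromatic carbon that belongs to a six-membered ring.
Check the 14 heavy atoms by environment: 1× o (aromatic, in 5-ring) → no; 4× c (aromatic, in 5-ring) → no; 2× S (acyclic) → no; 5× C (acyclic) → no; 2× O (acyclic) → no.
No environment satisfies the query, so 0 matching atoms.

0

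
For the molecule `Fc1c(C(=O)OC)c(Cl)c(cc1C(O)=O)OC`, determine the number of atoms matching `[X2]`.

3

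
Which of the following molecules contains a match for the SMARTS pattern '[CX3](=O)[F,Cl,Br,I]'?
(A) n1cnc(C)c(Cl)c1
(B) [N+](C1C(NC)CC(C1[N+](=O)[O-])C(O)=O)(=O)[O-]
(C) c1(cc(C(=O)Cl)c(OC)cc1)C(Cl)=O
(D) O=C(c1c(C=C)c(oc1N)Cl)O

[CX3](=O)[F,Cl,Br,I] describes a carbonyl carbon bonded to a halogen (an acyl halide).
(A) has a chloro substituent but the Cl is not on a carbonyl carbon.
(B) has a carboxylic acid group (-C(=O)OH) but the carbonyl is bonded to -OH, not to a halogen.
(C) contains an acyl chloride (-C(=O)Cl), which satisfies every atom and bond constraint.
(D) has a chloro substituent but the Cl is not on a carbonyl carbon.
So the answer is (C).

C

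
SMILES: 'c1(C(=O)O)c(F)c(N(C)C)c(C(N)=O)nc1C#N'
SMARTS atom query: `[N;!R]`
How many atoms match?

3

The query [N;!R] means: aliphatic nitrogen not in a ring.
Check the 18 heavy atoms by environment: 1× n (aromatic, in 6-ring) → no; 5× c (aromatic, in 6-ring) → no; 1× F (acyclic) → no; 5× C (acyclic) → no; 3× N (acyclic) → match; 3× O (acyclic) → no.
That gives 3 matching atoms.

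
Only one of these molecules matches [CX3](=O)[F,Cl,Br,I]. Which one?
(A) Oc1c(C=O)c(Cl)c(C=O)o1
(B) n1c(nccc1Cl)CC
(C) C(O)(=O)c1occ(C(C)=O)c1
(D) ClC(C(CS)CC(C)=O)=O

[CX3](=O)[F,Cl,Br,I] describes a carbonyl carbon bonded to a halogen (an acyl halide).
(A) has a chloro substituent but the Cl is not on a carbonyl carbon.
(B) has a chloro substituent but the Cl is not on a carbonyl carbon.
(C) has a carboxylic acid group (-C(=O)OH) but the carbonyl is bonded to -OH, not to a halogen.
(D) contains an acyl chloride (-C(=O)Cl), which satisfies every atom and bond constraint.
So the answer is (D).

D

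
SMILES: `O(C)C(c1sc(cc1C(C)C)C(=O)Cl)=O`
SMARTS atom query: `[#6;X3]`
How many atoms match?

6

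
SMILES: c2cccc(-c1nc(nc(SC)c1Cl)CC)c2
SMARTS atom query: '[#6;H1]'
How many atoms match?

5

The query [#6;H1] means: any carbon bearing exactly one hydrogen.
Check the 17 heavy atoms by environment: 2× n (aromatic, H0) → no; 5× c (aromatic, H0) → no; 1× S (H0) → no; 2× C (H3) → no; 1× Cl (H0) → no; 1× C (H2) → no; 5× c (aromatic, H1) → match.
That gives 5 matching atoms.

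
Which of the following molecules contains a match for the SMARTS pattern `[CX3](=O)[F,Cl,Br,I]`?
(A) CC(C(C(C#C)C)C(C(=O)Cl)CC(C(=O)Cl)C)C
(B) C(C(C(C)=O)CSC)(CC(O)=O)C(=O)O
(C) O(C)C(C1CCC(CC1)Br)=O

[CX3](=O)[F,Cl,Br,I] describes a carbonyl carbon bonded to a halogen (an acyl halide).
(A) contains an acyl chloride (-C(=O)Cl), which satisfies every atom and bond constraint.
(B) has a carboxylic acid group (-C(=O)OH) but the carbonyl is bonded to -OH, not to a halogen.
(C) has a methyl-ester group (-C(=O)OCH3) but the carbonyl is bonded to -O-C, not to a halogen.
So the answer is (A).

A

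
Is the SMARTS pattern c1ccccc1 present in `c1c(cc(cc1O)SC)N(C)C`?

The pattern c1ccccc1 describes six aromatic carbons in a ring — a benzene ring.
The required atom environment is present in the molecule, so the pattern matches.

Yes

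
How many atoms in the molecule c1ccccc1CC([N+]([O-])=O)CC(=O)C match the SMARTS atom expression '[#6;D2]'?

7

The query [#6;D2] means: any carbon bonded to exactly two heavy atoms.
Check the 15 heavy atoms by environment: 2× C (D2) → match; 2× C (D3) → no; 2× O (D1) → no; 1× C (D1) → no; 1× c (aromatic, D3) → no; 5× c (aromatic, D2) → match; 1× N (charge +1, D3) → no; 1× O (charge -1, D1) → no.
Summing the matching environments: 2 + 5 = 7 matching atoms.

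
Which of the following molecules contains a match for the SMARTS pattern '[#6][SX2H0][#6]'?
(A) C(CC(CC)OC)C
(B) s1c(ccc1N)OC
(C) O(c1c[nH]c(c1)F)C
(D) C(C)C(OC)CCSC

D

[#6][SX2H0][#6] describes an aliphatic sulfur bridging two carbons with no H on the sulfur (a thioether).
(A) has a methoxy ether (-OCH3) but the bridging atom is O, not S.
(B) has a methoxy ether (-OCH3) but the bridging atom is O, not S.
(C) has a methoxy ether (-OCH3) but the bridging atom is O, not S.
(D) contains a methylthio ether (-SCH3), which satisfies every atom and bond constraint.
So the answer is (D).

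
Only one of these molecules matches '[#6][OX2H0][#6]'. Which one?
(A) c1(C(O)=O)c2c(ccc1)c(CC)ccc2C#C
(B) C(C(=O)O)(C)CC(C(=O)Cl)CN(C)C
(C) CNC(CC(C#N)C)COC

C

[#6][OX2H0][#6] describes an aliphatic oxygen bridging two carbons with no H on the oxygen (an ether).
(A) has a carboxylic acid group (-C(=O)OH) but the -OH oxygen has H1; the =O is OX1, not OX2.
(B) has a carboxylic acid group (-C(=O)OH) but the -OH oxygen has H1; the =O is OX1, not OX2.
(C) contains a methoxy ether (-OCH3), which satisfies every atom and bond constraint.
So the answer is (C).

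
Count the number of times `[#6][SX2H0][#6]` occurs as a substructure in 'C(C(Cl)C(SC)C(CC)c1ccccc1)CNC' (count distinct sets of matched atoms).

1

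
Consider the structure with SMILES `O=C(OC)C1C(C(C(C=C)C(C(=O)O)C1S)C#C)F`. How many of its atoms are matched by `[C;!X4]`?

6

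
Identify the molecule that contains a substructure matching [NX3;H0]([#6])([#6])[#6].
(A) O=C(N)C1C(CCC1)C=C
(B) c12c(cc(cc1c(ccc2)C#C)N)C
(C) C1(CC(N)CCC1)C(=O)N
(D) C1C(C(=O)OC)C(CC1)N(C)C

[NX3;H0]([#6])([#6])[#6] describes a trivalent nitrogen with no H, bonded to three carbons (a tertiary amine).
(A) has a primary amide (-C(=O)NH2) but the amide nitrogen has H2 and only one carbon neighbour.
(B) has a primary amino group (-NH2) but the nitrogen has H2, not H0 with three carbons.
(C) has a primary amino group (-NH2) but the nitrogen has H2, not H0 with three carbons.
(D) contains a dimethylamino group (-N(CH3)2), which satisfies every atom and bond constraint.
So the answer is (D).

D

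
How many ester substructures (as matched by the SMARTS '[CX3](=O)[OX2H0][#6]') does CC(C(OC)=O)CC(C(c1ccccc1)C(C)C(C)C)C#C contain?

[CX3](=O)[OX2H0][#6] is the SMARTS for an ester: a carbonyl carbon bonded to an oxygen that is itself bonded to carbon (no H on that O).
Exactly one fragment in the molecule meets all constraints, giving 1 match.

1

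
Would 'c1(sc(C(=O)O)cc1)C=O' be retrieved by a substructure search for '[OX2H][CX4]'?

No

The pattern [OX2H][CX4] describes a hydroxyl oxygen bound to an sp3 (X4) carbon — an aliphatic alcohol.
The closest candidate here is a carboxylic acid group (-C(=O)OH), but the -OH is on a CX3 carbonyl carbon, not a CX4 carbon. No other fragment satisfies the full query, so there is no match.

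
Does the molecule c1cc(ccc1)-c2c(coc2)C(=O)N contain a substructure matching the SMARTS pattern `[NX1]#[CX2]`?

The pattern [NX1]#[CX2] describes a nitrogen triple-bonded to a two-connected carbon — a nitrile.
The closest candidate here is a primary amide (-C(=O)NH2), but the nitrogen is NX3, not NX1. No other fragment satisfies the full query, so there is no match.

No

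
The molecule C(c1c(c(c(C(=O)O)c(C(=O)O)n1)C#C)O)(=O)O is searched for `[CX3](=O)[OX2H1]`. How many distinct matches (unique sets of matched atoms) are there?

3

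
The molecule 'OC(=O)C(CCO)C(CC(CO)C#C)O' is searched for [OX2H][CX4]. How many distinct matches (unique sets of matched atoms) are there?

[OX2H][CX4] is the SMARTS for an aliphatic alcohol: a hydroxyl oxygen bound to an sp3 (X4) carbon.
The molecule carries 3 separate instances of a hydroxyl group (-OH) meeting every constraint; each maps to a distinct set of atoms, giving 3 matches.

3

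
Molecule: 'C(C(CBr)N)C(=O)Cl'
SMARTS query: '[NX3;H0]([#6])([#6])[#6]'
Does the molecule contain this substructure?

No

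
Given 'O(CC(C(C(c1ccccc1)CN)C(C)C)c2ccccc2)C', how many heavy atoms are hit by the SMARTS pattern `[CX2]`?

0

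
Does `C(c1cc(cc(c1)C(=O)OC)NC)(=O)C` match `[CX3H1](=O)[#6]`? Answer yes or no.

The pattern [CX3H1](=O)[#6] describes an sp2 carbon with one H, double-bonded to O and single-bonded to carbon — an aldehyde.
The closest candidate here is a methyl-ester group (-C(=O)OCH3), but the carbonyl carbon has H0, not H1. No other fragment satisfies the full query, so there is no match.

No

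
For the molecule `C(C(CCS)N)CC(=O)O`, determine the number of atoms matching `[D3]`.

2

The query [D3] means: atom with exactly three heavy-atom neighbours.
Check the 10 heavy atoms by environment: 4× C (D2) → no; 2× C (D3) → match; 2× O (D1) → no; 1× N (D1) → no; 1× S (D1) → no.
That gives 2 matching atoms.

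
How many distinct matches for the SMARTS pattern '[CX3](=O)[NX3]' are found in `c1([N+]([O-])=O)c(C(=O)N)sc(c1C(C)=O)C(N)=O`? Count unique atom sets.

[CX3](=O)[NX3] is the SMARTS for an amide: a carbonyl carbon bonded to a trivalent nitrogen.
The molecule carries 2 separate instances of a primary amide (-C(=O)NH2) meeting every constraint; each maps to a distinct set of atoms, giving 2 matches.

2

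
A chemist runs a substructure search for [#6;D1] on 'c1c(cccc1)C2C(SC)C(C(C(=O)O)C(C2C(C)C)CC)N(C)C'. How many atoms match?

6

Check the 25 heavy atoms by environment: 8× C (D3) → no; 6× C (D1) → match; 2× O (D1) → no; 1× c (aromatic, D3) → no; 5× c (aromatic, D2) → no; 1× C (D2) → no; 1× S (D2) → no; 1× N (D3) → no.
That gives 6 matching atoms.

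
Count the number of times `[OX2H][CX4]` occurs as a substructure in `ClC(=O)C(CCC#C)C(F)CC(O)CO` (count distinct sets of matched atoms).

2

[OX2H][CX4] is the SMARTS for an aliphatic alcohol: a hydroxyl oxygen bound to an sp3 (X4) carbon.
The molecule carries 2 separate instances of a hydroxyl group (-OH) meeting every constraint; each maps to a distinct set of atoms, giving 2 matches.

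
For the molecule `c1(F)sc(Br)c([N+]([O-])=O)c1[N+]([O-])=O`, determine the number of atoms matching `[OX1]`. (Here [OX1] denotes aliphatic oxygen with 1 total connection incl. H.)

The query [OX1] means: aliphatic oxygen with one total connection — typically a carbonyl =O or an oxide.
Check the 13 heavy atoms by environment: 1× s (aromatic, X2) → no; 4× c (aromatic, X3) → no; 2× N (charge +1, X3) → no; 2× O (charge -1, X1) → match; 2× O (X1) → match; 1× Br (X1) → no; 1× F (X1) → no.
Summing the matching environments: 2 + 2 = 4 matching atoms.

4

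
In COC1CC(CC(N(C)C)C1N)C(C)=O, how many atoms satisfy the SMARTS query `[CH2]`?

2

The query [CH2] means: aliphatic carbon with exactly two hydrogens.
Check the 15 heavy atoms by environment: 2× C (H2) → match; 4× C (H1) → no; 1× N (H2) → no; 1× N (H0) → no; 4× C (H3) → no; 2× O (H0) → no; 1× C (H0) → no.
That gives 2 matching atoms.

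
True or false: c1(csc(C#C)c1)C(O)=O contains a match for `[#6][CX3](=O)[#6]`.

False

The pattern [#6][CX3](=O)[#6] describes a carbonyl carbon (no H) flanked by two carbons — a ketone.
The closest candidate here is a carboxylic acid group (-C(=O)OH), but one neighbour of the carbonyl carbon is O, not C. No other fragment satisfies the full query, so there is no match.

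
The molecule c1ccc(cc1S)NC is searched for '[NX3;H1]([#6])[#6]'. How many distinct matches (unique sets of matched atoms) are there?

1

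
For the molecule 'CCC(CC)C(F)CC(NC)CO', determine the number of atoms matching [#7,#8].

Check the 13 heavy atoms by environment: 10× C → no; 1× F → no; 1× N → match; 1× O → match.
Summing the matching environments: 1 + 1 = 2 matching atoms.

2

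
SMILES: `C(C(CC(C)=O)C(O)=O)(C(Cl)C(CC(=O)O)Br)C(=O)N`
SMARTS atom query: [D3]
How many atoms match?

The query [D3] means: atom with exactly three heavy-atom neighbours.
Check the 20 heavy atoms by environment: 2× C (D2) → no; 8× C (D3) → match; 1× Br (D1) → no; 6× O (D1) → no; 1× N (D1) → no; 1× C (D1) → no; 1× Cl (D1) → no.
That gives 8 matching atoms.

8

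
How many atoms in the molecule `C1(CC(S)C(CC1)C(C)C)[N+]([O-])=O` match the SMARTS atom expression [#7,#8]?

3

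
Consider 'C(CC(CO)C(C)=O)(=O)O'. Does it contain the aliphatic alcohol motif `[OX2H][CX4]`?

The pattern [OX2H][CX4] describes a hydroxyl oxygen bound to an sp3 (X4) carbon — an aliphatic alcohol.
The molecule carries a hydroxyl group (-OH), whose atoms satisfy every constraint of the query, so the pattern matches.

Yes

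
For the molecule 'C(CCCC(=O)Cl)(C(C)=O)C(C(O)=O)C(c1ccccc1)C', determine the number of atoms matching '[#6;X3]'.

9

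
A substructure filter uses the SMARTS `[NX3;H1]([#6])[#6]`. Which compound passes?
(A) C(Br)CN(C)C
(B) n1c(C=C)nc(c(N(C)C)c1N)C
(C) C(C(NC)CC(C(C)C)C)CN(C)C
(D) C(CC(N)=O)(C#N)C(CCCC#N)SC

C

[NX3;H1]([#6])[#6] describes a trivalent nitrogen with one H, bonded to two carbons (a secondary amine).
(A) has a dimethylamino group (-N(CH3)2) but the nitrogen has H0, not H1.
(B) has a dimethylamino group (-N(CH3)2) but the nitrogen has H0, not H1.
(C) contains an N-methylamino group (-NHCH3), which satisfies every atom and bond constraint.
(D) has a primary amide (-C(=O)NH2) but the -C(=O)NH2 nitrogen has H2, not H1.
So the answer is (C).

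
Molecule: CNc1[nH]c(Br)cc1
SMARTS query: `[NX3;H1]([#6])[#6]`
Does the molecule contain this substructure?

Yes

The pattern [NX3;H1]([#6])[#6] describes a trivalent nitrogen with one H, bonded to two carbons — a secondary amine.
The molecule carries an N-methylamino group (-NHCH3), whose atoms satisfy every constraint of the query, so the pattern matches.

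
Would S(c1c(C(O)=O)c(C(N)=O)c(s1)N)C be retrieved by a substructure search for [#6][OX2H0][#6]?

The pattern [#6][OX2H0][#6] describes an aliphatic oxygen bridging two carbons with no H on the oxygen — an ether.
The closest candidate here is a carboxylic acid group (-C(=O)OH), but the -OH oxygen has H1; the =O is OX1, not OX2. No other fragment satisfies the full query, so there is no match.

No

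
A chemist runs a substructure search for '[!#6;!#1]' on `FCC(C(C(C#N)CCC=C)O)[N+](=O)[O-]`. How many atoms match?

6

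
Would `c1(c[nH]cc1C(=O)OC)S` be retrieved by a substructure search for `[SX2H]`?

The pattern [SX2H] describes an aliphatic sulfur with two connections, one being H — a thiol.
The molecule carries a thiol (-SH), whose atoms satisfy every constraint of the query, so the pattern matches.

Yes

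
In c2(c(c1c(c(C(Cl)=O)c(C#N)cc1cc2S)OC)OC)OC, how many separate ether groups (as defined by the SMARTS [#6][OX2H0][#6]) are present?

3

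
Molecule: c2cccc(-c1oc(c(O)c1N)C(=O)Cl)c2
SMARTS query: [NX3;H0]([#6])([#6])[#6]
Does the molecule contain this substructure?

No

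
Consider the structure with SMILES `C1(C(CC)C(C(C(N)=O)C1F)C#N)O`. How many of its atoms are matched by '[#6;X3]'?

The query [#6;X3] means: any carbon (aromatic or not) with three total connections.
Check the 14 heavy atoms by environment: 7× C (X4) → no; 1× C (X2) → no; 1× N (X1) → no; 1× F (X1) → no; 1× O (X2) → no; 1× C (X3) → match; 1× O (X1) → no; 1× N (X3) → no.
That gives 1 matching atom.

1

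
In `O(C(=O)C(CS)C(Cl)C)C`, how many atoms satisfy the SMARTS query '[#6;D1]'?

2

The query [#6;D1] means: carbon bonded to exactly one heavy atom.
Check the 10 heavy atoms by environment: 1× C (D2) → no; 3× C (D3) → no; 2× C (D1) → match; 1× O (D1) → no; 1× O (D2) → no; 1× S (D1) → no; 1× Cl (D1) → no.
That gives 2 matching atoms.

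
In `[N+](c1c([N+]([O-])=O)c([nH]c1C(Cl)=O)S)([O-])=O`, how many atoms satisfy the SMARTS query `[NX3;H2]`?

The query [NX3;H2] means: aliphatic N with 3 total connections, two of them H — an -NH2 nitrogen (amine or amide).
Check the 15 heavy atoms by environment: 1× n (aromatic, H1, X3) → no; 4× c (aromatic, H0, X3) → no; 2× N (charge +1, H0, X3) → no; 2× O (charge -1, H0, X1) → no; 3× O (H0, X1) → no; 1× S (H1, X2) → no; 1× C (H0, X3) → no; 1× Cl (H0, X1) → no.
No environment satisfies the query, so 0 matching atoms.

0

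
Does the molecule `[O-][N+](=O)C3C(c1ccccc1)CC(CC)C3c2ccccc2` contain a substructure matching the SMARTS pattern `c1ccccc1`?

Yes

The pattern c1ccccc1 describes six aromatic carbons in a ring — a benzene ring.
The molecule carries a phenyl ring, whose atoms satisfy every constraint of the query, so the pattern matches.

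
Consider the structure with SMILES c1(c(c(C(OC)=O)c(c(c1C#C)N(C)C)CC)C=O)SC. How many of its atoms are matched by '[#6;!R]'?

Check the 21 heavy atoms by environment: 6× c (aromatic, in 6-ring) → no; 1× N (acyclic) → no; 10× C (acyclic) → match; 3× O (acyclic) → no; 1× S (acyclic) → no.
That gives 10 matching atoms.

10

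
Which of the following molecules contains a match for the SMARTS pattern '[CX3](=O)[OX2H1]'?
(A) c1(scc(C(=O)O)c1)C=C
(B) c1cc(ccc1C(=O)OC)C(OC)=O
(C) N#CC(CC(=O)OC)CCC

A

[CX3](=O)[OX2H1] describes an sp2 carbon double-bonded to O and single-bonded to an -OH oxygen (a carboxylic acid).
(A) contains a carboxylic acid group (-C(=O)OH), which satisfies every atom and bond constraint.
(B) has a methyl-ester group (-C(=O)OCH3) but the singly-bonded O has no H (OX2H0, not OX2H1).
(C) has a methyl-ester group (-C(=O)OCH3) but the singly-bonded O has no H (OX2H0, not OX2H1).
So the answer is (A).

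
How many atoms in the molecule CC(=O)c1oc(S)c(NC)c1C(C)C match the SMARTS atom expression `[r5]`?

5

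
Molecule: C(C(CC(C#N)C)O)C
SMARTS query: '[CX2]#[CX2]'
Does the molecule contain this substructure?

The pattern [CX2]#[CX2] describes a carbon-carbon triple bond — an alkyne.
The closest candidate here is a nitrile (-C#N), but the triple bond is C#N, not C#C. No other fragment satisfies the full query, so there is no match.

No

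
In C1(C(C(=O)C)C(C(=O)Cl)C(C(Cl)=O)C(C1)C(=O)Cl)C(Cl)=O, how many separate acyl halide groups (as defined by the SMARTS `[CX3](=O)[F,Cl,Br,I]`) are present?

[CX3](=O)[F,Cl,Br,I] is the SMARTS for an acyl halide: a carbonyl carbon bonded to a halogen.
The molecule carries 4 separate instances of an acyl chloride (-C(=O)Cl) meeting every constraint; each maps to a distinct set of atoms, giving 4 matches.

4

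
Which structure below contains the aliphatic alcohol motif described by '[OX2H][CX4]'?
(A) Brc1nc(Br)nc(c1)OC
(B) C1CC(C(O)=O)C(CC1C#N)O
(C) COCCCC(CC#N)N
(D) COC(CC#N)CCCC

B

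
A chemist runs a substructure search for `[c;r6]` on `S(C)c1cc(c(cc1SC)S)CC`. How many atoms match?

6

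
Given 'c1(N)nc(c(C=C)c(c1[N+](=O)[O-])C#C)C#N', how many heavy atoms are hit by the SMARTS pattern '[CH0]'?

The query [CH0] means: aliphatic carbon with no attached hydrogen.
Check the 16 heavy atoms by environment: 1× n (aromatic, H0) → no; 5× c (aromatic, H0) → no; 2× C (H0) → match; 1× N (H0) → no; 2× C (H1) → no; 1× C (H2) → no; 1× N (H2) → no; 1× N (charge +1, H0) → no; 1× O (charge -1, H0) → no; 1× O (H0) → no.
That gives 2 matching atoms.

2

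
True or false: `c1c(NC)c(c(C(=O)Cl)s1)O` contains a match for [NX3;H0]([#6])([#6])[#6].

The pattern [NX3;H0]([#6])([#6])[#6] describes a trivalent nitrogen with no H, bonded to three carbons — a tertiary amine.
The closest candidate here is an N-methylamino group (-NHCH3), but the nitrogen still has one H (H1), not H0. No other fragment satisfies the full query, so there is no match.

False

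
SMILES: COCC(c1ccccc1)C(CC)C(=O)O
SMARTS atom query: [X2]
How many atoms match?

2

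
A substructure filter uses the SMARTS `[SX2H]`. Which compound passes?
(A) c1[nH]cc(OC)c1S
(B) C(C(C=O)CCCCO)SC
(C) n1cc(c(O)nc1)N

A

[SX2H] describes an aliphatic sulfur with two connections, one being H (a thiol).
(A) contains a thiol (-SH), which satisfies every atom and bond constraint.
(B) has a hydroxyl group (-OH) but it is an -OH, not an -SH.
(C) has a hydroxyl group (-OH) but it is an -OH, not an -SH.
So the answer is (A).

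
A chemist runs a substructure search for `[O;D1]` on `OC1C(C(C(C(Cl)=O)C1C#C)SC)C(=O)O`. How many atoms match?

4

The query [O;D1] means: aliphatic oxygen bonded to exactly one heavy atom.
Check the 16 heavy atoms by environment: 7× C (D3) → no; 1× C (D2) → no; 2× C (D1) → no; 4× O (D1) → match; 1× Cl (D1) → no; 1× S (D2) → no.
That gives 4 matching atoms.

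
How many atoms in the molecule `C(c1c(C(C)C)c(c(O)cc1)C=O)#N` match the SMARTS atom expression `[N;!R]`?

1

The query [N;!R] means: aliphatic nitrogen not in a ring.
Check the 14 heavy atoms by environment: 6× c (aromatic, in 6-ring) → no; 5× C (acyclic) → no; 2× O (acyclic) → no; 1× N (acyclic) → match.
That gives 1 matching atom.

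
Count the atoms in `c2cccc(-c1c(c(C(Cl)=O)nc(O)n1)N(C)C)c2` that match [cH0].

The query [cH0] means: aromatic carbon with no attached hydrogen (substituted or ring-fusion).
Check the 19 heavy atoms by environment: 2× n (aromatic, H0) → no; 5× c (aromatic, H0) → match; 1× C (H0) → no; 1× O (H0) → no; 1× Cl (H0) → no; 1× O (H1) → no; 5× c (aromatic, H1) → no; 1× N (H0) → no; 2× C (H3) → no.
That gives 5 matching atoms.

5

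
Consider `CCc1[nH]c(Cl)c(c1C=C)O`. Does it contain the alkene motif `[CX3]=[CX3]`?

The pattern [CX3]=[CX3] describes a non-aromatic C=C double bond between two sp2 carbons — an alkene.
The molecule carries a vinyl group (-CH=CH2), whose atoms satisfy every constraint of the query, so the pattern matches.

Yes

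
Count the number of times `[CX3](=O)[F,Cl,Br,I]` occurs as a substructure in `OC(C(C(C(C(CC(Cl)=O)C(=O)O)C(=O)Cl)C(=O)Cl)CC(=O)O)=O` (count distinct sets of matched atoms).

[CX3](=O)[F,Cl,Br,I] is the SMARTS for an acyl halide: a carbonyl carbon bonded to a halogen.
The molecule carries 3 separate instances of an acyl chloride (-C(=O)Cl) meeting every constraint; each maps to a distinct set of atoms, giving 3 matches.

3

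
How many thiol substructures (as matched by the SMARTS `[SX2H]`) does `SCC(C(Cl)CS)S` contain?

3

[SX2H] is the SMARTS for a thiol: an aliphatic sulfur with two connections, one being H.
The molecule carries 3 separate instances of a thiol (-SH) meeting every constraint; each maps to a distinct set of atoms, giving 3 matches.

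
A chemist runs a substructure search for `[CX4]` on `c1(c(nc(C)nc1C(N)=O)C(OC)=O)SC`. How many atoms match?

The query [CX4] means: C with X4: aliphatic carbon with exactly 4 total connections (bonds + H).
Check the 16 heavy atoms by environment: 2× n (aromatic, X2) → no; 4× c (aromatic, X3) → no; 1× S (X2) → no; 3× C (X4) → match; 2× C (X3) → no; 2× O (X1) → no; 1× N (X3) → no; 1× O (X2) → no.
That gives 3 matching atoms.

3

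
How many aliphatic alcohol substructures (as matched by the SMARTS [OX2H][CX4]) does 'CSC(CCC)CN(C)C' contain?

0

[OX2H][CX4] is the SMARTS for an aliphatic alcohol: a hydroxyl oxygen bound to an sp3 (X4) carbon.
No fragment in the molecule satisfies every constraint, giving 0 matches.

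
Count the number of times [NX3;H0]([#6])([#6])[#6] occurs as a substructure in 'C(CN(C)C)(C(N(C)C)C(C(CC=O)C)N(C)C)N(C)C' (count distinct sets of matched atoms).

[NX3;H0]([#6])([#6])[#6] is the SMARTS for a tertiary amine: a trivalent nitrogen with no H, bonded to three carbons.
The molecule carries 4 separate instances of a dimethylamino group (-N(CH3)2) meeting every constraint; each maps to a distinct set of atoms, giving 4 matches.

4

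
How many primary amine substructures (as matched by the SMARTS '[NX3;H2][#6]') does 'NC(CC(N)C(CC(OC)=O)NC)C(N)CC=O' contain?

3

[NX3;H2][#6] is the SMARTS for a primary amine: a trivalent nitrogen with two H attached to carbon.
The molecule carries 3 separate instances of a primary amino group (-NH2) meeting every constraint; each maps to a distinct set of atoms, giving 3 matches.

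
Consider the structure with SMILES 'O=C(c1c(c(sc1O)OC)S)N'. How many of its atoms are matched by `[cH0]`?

4

The query [cH0] means: aromatic carbon with no attached hydrogen (substituted or ring-fusion).
Check the 12 heavy atoms by environment: 1× s (aromatic, H0) → no; 4× c (aromatic, H0) → match; 2× O (H0) → no; 1× C (H3) → no; 1× S (H1) → no; 1× C (H0) → no; 1× N (H2) → no; 1× O (H1) → no.
That gives 4 matching atoms.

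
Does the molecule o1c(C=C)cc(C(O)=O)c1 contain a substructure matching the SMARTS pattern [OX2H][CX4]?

The pattern [OX2H][CX4] describes a hydroxyl oxygen bound to an sp3 (X4) carbon — an aliphatic alcohol.
The closest candidate here is a carboxylic acid group (-C(=O)OH), but the -OH is on a CX3 carbonyl carbon, not a CX4 carbon. No other fragment satisfies the full query, so there is no match.

No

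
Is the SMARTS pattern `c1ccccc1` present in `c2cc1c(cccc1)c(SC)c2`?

Yes

The pattern c1ccccc1 describes six aromatic carbons in a ring — a benzene ring.
The required atom environment is present in the molecule, so the pattern matches.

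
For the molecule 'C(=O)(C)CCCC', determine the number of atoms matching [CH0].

The query [CH0] means: aliphatic carbon with no attached hydrogen.
Check the 7 heavy atoms by environment: 3× C (H2) → no; 2× C (H3) → no; 1× C (H0) → match; 1× O (H0) → no.
That gives 1 matching atom.

1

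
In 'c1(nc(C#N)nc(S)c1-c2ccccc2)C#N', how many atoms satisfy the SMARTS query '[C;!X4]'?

The query [C;!X4] means: aliphatic carbon that does not have four total connections.
Check the 17 heavy atoms by environment: 2× n (aromatic, X2) → no; 10× c (aromatic, X3) → no; 1× S (X2) → no; 2× C (X2) → match; 2× N (X1) → no.
That gives 2 matching atoms.

2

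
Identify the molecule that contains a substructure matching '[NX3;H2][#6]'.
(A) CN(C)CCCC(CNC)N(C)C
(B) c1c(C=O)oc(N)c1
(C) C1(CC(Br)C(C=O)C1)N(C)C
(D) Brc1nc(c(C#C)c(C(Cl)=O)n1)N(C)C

[NX3;H2][#6] describes a trivalent nitrogen with two H attached to carbon (a primary amine).
(A) has a dimethylamino group (-N(CH3)2) but the nitrogen has H0, not H2.
(B) contains a primary amino group (-NH2), which satisfies every atom and bond constraint.
(C) has a dimethylamino group (-N(CH3)2) but the nitrogen has H0, not H2.
(D) has a dimethylamino group (-N(CH3)2) but the nitrogen has H0, not H2.
So the answer is (B).

B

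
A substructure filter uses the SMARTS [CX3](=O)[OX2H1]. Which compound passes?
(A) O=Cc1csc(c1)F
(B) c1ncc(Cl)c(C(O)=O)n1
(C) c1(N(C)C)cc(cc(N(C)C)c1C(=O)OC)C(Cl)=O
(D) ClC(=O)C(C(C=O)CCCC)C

[CX3](=O)[OX2H1] describes an sp2 carbon double-bonded to O and single-bonded to an -OH oxygen (a carboxylic acid).
(A) has an aldehyde (-CHO) but there is no singly-bonded oxygen on the carbonyl carbon.
(B) contains a carboxylic acid group (-C(=O)OH), which satisfies every atom and bond constraint.
(C) has a methyl-ester group (-C(=O)OCH3) but the singly-bonded O has no H (OX2H0, not OX2H1).
(D) has an acyl chloride (-C(=O)Cl) but the carbonyl is bonded to Cl, not to an -OH oxygen.
So the answer is (B).

B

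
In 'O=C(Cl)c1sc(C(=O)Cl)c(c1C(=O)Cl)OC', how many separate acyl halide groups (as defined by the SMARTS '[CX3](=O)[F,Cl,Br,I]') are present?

3

[CX3](=O)[F,Cl,Br,I] is the SMARTS for an acyl halide: a carbonyl carbon bonded to a halogen.
The molecule carries 3 separate instances of an acyl chloride (-C(=O)Cl) meeting every constraint; each maps to a distinct set of atoms, giving 3 matches.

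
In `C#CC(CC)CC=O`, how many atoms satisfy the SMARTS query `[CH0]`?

1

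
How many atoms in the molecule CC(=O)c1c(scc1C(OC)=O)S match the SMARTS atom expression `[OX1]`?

2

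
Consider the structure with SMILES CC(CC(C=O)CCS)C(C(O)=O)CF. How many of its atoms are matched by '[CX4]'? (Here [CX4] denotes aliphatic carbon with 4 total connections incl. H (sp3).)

8

Check the 15 heavy atoms by environment: 8× C (X4) → match; 1× F (X1) → no; 2× C (X3) → no; 2× O (X1) → no; 1× S (X2) → no; 1× O (X2) → no.
That gives 8 matching atoms.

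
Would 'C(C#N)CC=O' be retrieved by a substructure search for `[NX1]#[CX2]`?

Yes

The pattern [NX1]#[CX2] describes a nitrogen triple-bonded to a two-connected carbon — a nitrile.
The molecule carries a nitrile (-C#N), whose atoms satisfy every constraint of the query, so the pattern matches.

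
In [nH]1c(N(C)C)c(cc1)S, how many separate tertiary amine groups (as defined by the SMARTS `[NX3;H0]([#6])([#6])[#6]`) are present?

1

[NX3;H0]([#6])([#6])[#6] is the SMARTS for a tertiary amine: a trivalent nitrogen with no H, bonded to three carbons.
Exactly one fragment in the molecule meets all constraints, giving 1 match.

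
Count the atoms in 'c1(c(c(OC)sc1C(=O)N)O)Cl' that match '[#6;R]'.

The query [#6;R] means: carbon that is part of a ring.
Check the 12 heavy atoms by environment: 1× s (aromatic, in 5-ring) → no; 4× c (aromatic, in 5-ring) → match; 2× C (acyclic) → no; 3× O (acyclic) → no; 1× N (acyclic) → no; 1× Cl (acyclic) → no.
That gives 4 matching atoms.

4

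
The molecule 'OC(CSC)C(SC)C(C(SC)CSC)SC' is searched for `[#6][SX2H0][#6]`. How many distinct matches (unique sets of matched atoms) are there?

[#6][SX2H0][#6] is the SMARTS for a thioether: an aliphatic sulfur bridging two carbons with no H on the sulfur.
The molecule carries 5 separate instances of a methylthio ether (-SCH3) meeting every constraint; each maps to a distinct set of atoms, giving 5 matches.

5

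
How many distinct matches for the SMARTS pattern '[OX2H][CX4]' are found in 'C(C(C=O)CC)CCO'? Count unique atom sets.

1

[OX2H][CX4] is the SMARTS for an aliphatic alcohol: a hydroxyl oxygen bound to an sp3 (X4) carbon.
Exactly one fragment in the molecule meets all constraints, giving 1 match.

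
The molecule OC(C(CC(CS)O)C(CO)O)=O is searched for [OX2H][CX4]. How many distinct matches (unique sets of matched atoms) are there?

3

[OX2H][CX4] is the SMARTS for an aliphatic alcohol: a hydroxyl oxygen bound to an sp3 (X4) carbon.
The molecule carries 3 separate instances of a hydroxyl group (-OH) meeting every constraint; each maps to a distinct set of atoms, giving 3 matches.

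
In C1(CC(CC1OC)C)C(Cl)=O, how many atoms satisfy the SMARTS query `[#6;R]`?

The query [#6;R] means: carbon that is part of a ring.
Check the 11 heavy atoms by environment: 5× C (in 5-ring) → match; 3× C (acyclic) → no; 2× O (acyclic) → no; 1× Cl (acyclic) → no.
That gives 5 matching atoms.

5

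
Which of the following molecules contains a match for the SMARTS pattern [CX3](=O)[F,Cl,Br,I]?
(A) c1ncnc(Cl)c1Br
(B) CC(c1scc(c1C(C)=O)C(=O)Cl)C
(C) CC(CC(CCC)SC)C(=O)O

[CX3](=O)[F,Cl,Br,I] describes a carbonyl carbon bonded to a halogen (an acyl halide).
(A) has a chloro substituent but the Cl is not on a carbonyl carbon.
(B) contains an acyl chloride (-C(=O)Cl), which satisfies every atom and bond constraint.
(C) has a carboxylic acid group (-C(=O)OH) but the carbonyl is bonded to -OH, not to a halogen.
So the answer is (B).

B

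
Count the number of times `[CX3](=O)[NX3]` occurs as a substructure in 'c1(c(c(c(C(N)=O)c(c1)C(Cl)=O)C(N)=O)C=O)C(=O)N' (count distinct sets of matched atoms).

[CX3](=O)[NX3] is the SMARTS for an amide: a carbonyl carbon bonded to a trivalent nitrogen.
The molecule carries 3 separate instances of a primary amide (-C(=O)NH2) meeting every constraint; each maps to a distinct set of atoms, giving 3 matches.

3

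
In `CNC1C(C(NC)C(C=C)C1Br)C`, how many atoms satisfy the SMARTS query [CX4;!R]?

3

The query [CX4;!R] means: aliphatic carbon with four total connections, not in a ring.
Check the 13 heavy atoms by environment: 5× C (X4, in 5-ring) → no; 2× C (X3, acyclic) → no; 1× Br (X1, acyclic) → no; 3× C (X4, acyclic) → match; 2× N (X3, acyclic) → no.
That gives 3 matching atoms.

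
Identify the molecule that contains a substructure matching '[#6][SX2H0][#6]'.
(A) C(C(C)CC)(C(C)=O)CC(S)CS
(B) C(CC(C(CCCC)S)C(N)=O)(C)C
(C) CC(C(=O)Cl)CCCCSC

C

[#6][SX2H0][#6] describes an aliphatic sulfur bridging two carbons with no H on the sulfur (a thioether).
(A) has a thiol (-SH) but the sulfur has H1, not H0 bridging two carbons.
(B) has a thiol (-SH) but the sulfur has H1, not H0 bridging two carbons.
(C) contains a methylthio ether (-SCH3), which satisfies every atom and bond constraint.
So the answer is (C).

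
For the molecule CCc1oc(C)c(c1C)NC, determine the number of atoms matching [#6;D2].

1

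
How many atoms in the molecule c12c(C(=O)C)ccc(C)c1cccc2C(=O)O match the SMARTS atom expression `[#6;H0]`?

The query [#6;H0] means: any carbon with no attached hydrogen.
Check the 17 heavy atoms by environment: 5× c (aromatic, H0) → match; 5× c (aromatic, H1) → no; 2× C (H3) → no; 2× C (H0) → match; 2× O (H0) → no; 1× O (H1) → no.
Summing the matching environments: 5 + 2 = 7 matching atoms.

7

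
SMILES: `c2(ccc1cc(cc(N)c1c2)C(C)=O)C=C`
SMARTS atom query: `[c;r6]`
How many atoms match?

10

The query [c;r6] means: aromatic carbon that belongs to a six-membered ring.
Check the 16 heavy atoms by environment: 10× c (aromatic, in 6-ring) → match; 4× C (acyclic) → no; 1× O (acyclic) → no; 1× N (acyclic) → no.
That gives 10 matching atoms.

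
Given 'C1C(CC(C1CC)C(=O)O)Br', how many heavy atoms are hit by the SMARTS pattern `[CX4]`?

7

Check the 11 heavy atoms by environment: 7× C (X4) → match; 1× C (X3) → no; 1× O (X1) → no; 1× O (X2) → no; 1× Br (X1) → no.
That gives 7 matching atoms.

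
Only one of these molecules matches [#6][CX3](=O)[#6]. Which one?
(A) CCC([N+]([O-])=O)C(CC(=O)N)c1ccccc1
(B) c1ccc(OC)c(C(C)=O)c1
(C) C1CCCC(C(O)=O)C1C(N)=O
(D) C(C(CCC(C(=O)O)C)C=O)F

B

[#6][CX3](=O)[#6] describes a carbonyl carbon (no H) flanked by two carbons (a ketone).
(A) has a primary amide (-C(=O)NH2) but one neighbour of the carbonyl carbon is N, not C.
(B) contains an acetyl/ketone group (-C(=O)CH3), which satisfies every atom and bond constraint.
(C) has a primary amide (-C(=O)NH2) but one neighbour of the carbonyl carbon is N, not C.
(D) has an aldehyde (-CHO) but the carbonyl carbon has H1, so it is not flanked by two carbons.
So the answer is (B).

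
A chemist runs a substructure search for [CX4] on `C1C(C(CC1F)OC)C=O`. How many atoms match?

The query [CX4] means: C with X4: aliphatic carbon with exactly 4 total connections (bonds + H).
Check the 10 heavy atoms by environment: 6× C (X4) → match; 1× O (X2) → no; 1× F (X1) → no; 1× C (X3) → no; 1× O (X1) → no.
That gives 6 matching atoms.

6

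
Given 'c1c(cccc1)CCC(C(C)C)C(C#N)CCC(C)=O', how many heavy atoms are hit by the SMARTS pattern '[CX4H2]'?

4

The query [CX4H2] means: sp3 carbon (X4) with exactly two hydrogens.
Check the 20 heavy atoms by environment: 4× C (H2, X4) → match; 3× C (H1, X4) → no; 1× c (aromatic, H0, X3) → no; 5× c (aromatic, H1, X3) → no; 1× C (H0, X3) → no; 1× O (H0, X1) → no; 3× C (H3, X4) → no; 1× C (H0, X2) → no; 1× N (H0, X1) → no.
That gives 4 matching atoms.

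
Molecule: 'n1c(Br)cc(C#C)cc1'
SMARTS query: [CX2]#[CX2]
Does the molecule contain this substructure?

The pattern [CX2]#[CX2] describes a carbon-carbon triple bond — an alkyne.
The molecule carries an ethynyl group (-C#CH), whose atoms satisfy every constraint of the query, so the pattern matches.

Yes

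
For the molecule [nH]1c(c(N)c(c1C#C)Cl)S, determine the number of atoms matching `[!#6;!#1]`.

The query [!#6;!#1] means: not carbon and not hydrogen — any heteroatom.
Check the 10 heavy atoms by environment: 1× n (aromatic) → match; 4× c (aromatic) → no; 2× C → no; 1× Cl → match; 1× N → match; 1× S → match.
Summing the matching environments: 1 + 1 + 1 + 1 = 4 matching atoms.

4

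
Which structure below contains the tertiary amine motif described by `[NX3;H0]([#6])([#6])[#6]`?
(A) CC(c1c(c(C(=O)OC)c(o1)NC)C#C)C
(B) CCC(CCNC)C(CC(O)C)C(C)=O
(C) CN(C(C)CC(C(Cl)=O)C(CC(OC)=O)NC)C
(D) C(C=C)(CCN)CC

C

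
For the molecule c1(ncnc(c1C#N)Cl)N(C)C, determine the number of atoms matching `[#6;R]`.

4

The query [#6;R] means: carbon that is part of a ring.
Check the 12 heavy atoms by environment: 2× n (aromatic, in 6-ring) → no; 4× c (aromatic, in 6-ring) → match; 3× C (acyclic) → no; 2× N (acyclic) → no; 1× Cl (acyclic) → no.
That gives 4 matching atoms.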